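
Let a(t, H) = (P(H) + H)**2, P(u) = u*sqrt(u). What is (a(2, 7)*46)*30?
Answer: 540960 + 135240*sqrt(7) ≈ 8.9877e+5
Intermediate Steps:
P(u) = u**(3/2)
a(t, H) = (H + H**(3/2))**2 (a(t, H) = (H**(3/2) + H)**2 = (H + H**(3/2))**2)
(a(2, 7)*46)*30 = ((7 + 7**(3/2))**2*46)*30 = ((7 + 7*sqrt(7))**2*46)*30 = (46*(7 + 7*sqrt(7))**2)*30 = 1380*(7 + 7*sqrt(7))**2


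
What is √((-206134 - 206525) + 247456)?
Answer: I*√165203 ≈ 406.45*I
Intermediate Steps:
√((-206134 - 206525) + 247456) = √(-412659 + 247456) = √(-165203) = I*√165203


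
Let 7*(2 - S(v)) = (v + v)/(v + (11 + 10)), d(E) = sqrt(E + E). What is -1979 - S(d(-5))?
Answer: (-13865*sqrt(10) + 291207*I)/(7*(sqrt(10) - 21*I)) ≈ -1981.0 + 0.04207*I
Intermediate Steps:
d(E) = sqrt(2)*sqrt(E) (d(E) = sqrt(2*E) = sqrt(2)*sqrt(E))
S(v) = 2 - 2*v/(7*(21 + v)) (S(v) = 2 - (v + v)/(7*(v + (11 + 10))) = 2 - 2*v/(7*(v + 21)) = 2 - 2*v/(7*(21 + v)))
-1979 - S(d(-5)) = -1979 - 6*(49 + 2*(sqrt(2)*sqrt(-5)))/(7*(21 + sqrt(2)*sqrt(-5))) = -1979 - 6*(49 + 2*(sqrt(2)*(I*sqrt(5))))/(7*(21 + sqrt(2)*(I*sqrt(5)))) = -1979 - 6*(49 + 2*(I*sqrt(10)))/(7*(21 + I*sqrt(10))) = -1979 - 6*(49 + 2*I*sqrt(10))/(7*(21 + I*sqrt(10)))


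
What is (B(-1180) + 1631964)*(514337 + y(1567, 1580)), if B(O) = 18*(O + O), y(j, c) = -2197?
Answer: 814038335760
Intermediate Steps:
B(O) = 36*O (B(O) = 18*(2*O) = 36*O)
(B(-1180) + 1631964)*(514337 + y(1567, 1580)) = (36*(-1180) + 1631964)*(514337 - 2197) = (-42480 + 1631964)*512140 = 1589484*512140 = 814038335760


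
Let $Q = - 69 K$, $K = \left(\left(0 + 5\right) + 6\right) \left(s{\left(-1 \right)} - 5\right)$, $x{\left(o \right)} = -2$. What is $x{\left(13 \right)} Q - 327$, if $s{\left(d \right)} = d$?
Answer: $-9435$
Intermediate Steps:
$K = -66$ ($K = \left(\left(0 + 5\right) + 6\right) \left(-1 - 5\right) = \left(5 + 6\right) \left(-6\right) = 11 \left(-6\right) = -66$)
$Q = 4554$ ($Q = \left(-69\right) \left(-66\right) = 4554$)
$x{\left(13 \right)} Q - 327 = \left(-2\right) 4554 - 327 = -9108 - 327 = -9435$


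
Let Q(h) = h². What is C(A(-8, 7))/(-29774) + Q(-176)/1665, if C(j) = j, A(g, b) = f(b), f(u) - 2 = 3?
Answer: 922271099/49573710 ≈ 18.604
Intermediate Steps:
f(u) = 5 (f(u) = 2 + 3 = 5)
A(g, b) = 5
C(A(-8, 7))/(-29774) + Q(-176)/1665 = 5/(-29774) + (-176)²/1665 = 5*(-1/29774) + 30976*(1/1665) = -5/29774 + 30976/1665 = 922271099/49573710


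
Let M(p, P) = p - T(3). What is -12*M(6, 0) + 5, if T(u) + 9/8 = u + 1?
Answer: -65/2 ≈ -32.500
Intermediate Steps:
T(u) = -⅛ + u (T(u) = -9/8 + (u + 1) = -9/8 + (1 + u) = -⅛ + u)
M(p, P) = -23/8 + p (M(p, P) = p - (-⅛ + 3) = p - 1*23/8 = p - 23/8 = -23/8 + p)
-12*M(6, 0) + 5 = -12*(-23/8 + 6) + 5 = -12*25/8 + 5 = -75/2 + 5 = -65/2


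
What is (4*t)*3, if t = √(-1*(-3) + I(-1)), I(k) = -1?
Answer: 12*√2 ≈ 16.971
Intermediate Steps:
t = √2 (t = √(-1*(-3) - 1) = √(3 - 1) = √2 ≈ 1.4142)
(4*t)*3 = (4*√2)*3 = 12*√2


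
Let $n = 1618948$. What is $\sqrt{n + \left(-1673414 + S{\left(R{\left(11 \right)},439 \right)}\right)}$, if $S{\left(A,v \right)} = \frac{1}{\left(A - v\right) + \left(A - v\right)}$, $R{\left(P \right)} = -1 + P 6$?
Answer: $\frac{i \sqrt{7618486403}}{374} \approx 233.38 i$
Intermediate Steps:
$R{\left(P \right)} = -1 + 6 P$
$S{\left(A,v \right)} = \frac{1}{- 2 v + 2 A}$
$\sqrt{n + \left(-1673414 + S{\left(R{\left(11 \right)},439 \right)}\right)} = \sqrt{1618948 - \left(1673414 - \frac{1}{2 \left(\left(-1 + 6 \cdot 11\right) - 439\right)}\right)} = \sqrt{1618948 - \left(1673414 - \frac{1}{2 \left(\left(-1 + 66\right) - 439\right)}\right)} = \sqrt{1618948 - \left(1673414 - \frac{1}{2 \left(65 - 439\right)}\right)} = \sqrt{1618948 - \left(1673414 - \frac{1}{2 \left(-374\right)}\right)} = \sqrt{1618948 + \left(-1673414 + \frac{1}{2} \left(- \frac{1}{374}\right)\right)} = \sqrt{1618948 - \frac{1251713673}{748}} = \sqrt{- \frac{40740569}{748}} = \frac{i \sqrt{7618486403}}{374}$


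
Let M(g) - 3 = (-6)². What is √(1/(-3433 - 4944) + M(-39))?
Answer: √2736782654/8377 ≈ 6.2450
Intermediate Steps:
M(g) = 39 (M(g) = 3 + (-6)² = 3 + 36 = 39)
√(1/(-3433 - 4944) + M(-39)) = √(1/(-3433 - 4944) + 39) = √(1/(-8377) + 39) = √(-1/8377 + 39) = √(326702/8377) = √2736782654/8377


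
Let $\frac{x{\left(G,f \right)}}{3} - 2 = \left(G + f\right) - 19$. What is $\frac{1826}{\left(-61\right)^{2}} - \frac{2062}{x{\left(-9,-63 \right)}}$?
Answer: $\frac{8160244}{993507} \approx 8.2136$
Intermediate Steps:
$x{\left(G,f \right)} = -51 + 3 G + 3 f$ ($x{\left(G,f \right)} = 6 + 3 \left(\left(G + f\right) - 19\right) = 6 + 3 \left(-19 + G + f\right) = 6 + \left(-57 + 3 G + 3 f\right) = -51 + 3 G + 3 f$)
$\frac{1826}{\left(-61\right)^{2}} - \frac{2062}{x{\left(-9,-63 \right)}} = \frac{1826}{\left(-61\right)^{2}} - \frac{2062}{-51 + 3 \left(-9\right) + 3 \left(-63\right)} = \frac{1826}{3721} - \frac{2062}{-51 - 27 - 189} = 1826 \cdot \frac{1}{3721} - \frac{2062}{-267} = \frac{1826}{3721} - - \frac{2062}{267} = \frac{1826}{3721} + \frac{2062}{267} = \frac{8160244}{993507}$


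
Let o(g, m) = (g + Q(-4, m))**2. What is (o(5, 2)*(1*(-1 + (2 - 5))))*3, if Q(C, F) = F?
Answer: -588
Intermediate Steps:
o(g, m) = (g + m)**2
(o(5, 2)*(1*(-1 + (2 - 5))))*3 = ((5 + 2)**2*(1*(-1 + (2 - 5))))*3 = (7**2*(1*(-1 - 3)))*3 = (49*(1*(-4)))*3 = (49*(-4))*3 = -196*3 = -588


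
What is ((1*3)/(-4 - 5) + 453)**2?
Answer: 1844164/9 ≈ 2.0491e+5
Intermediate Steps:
((1*3)/(-4 - 5) + 453)**2 = (3/(-9) + 453)**2 = (3*(-1/9) + 453)**2 = (-1/3 + 453)**2 = (1358/3)**2 = 1844164/9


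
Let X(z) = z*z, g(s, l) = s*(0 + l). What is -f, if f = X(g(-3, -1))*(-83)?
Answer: 747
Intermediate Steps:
g(s, l) = l*s (g(s, l) = s*l = l*s)
X(z) = z²
f = -747 (f = (-1*(-3))²*(-83) = 3²*(-83) = 9*(-83) = -747)
-f = -1*(-747) = 747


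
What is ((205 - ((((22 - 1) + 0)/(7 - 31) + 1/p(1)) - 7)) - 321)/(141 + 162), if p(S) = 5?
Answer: -4333/12120 ≈ -0.35751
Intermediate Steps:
((205 - ((((22 - 1) + 0)/(7 - 31) + 1/p(1)) - 7)) - 321)/(141 + 162) = ((205 - ((((22 - 1) + 0)/(7 - 31) + 1/5) - 7)) - 321)/(141 + 162) = ((205 - (((21 + 0)/(-24) + ⅕) - 7)) - 321)/303 = ((205 - ((21*(-1/24) + ⅕) - 7)) - 321)*(1/303) = ((205 - ((-7/8 + ⅕) - 7)) - 321)*(1/303) = ((205 - (-27/40 - 7)) - 321)*(1/303) = ((205 - 1*(-307/40)) - 321)*(1/303) = ((205 + 307/40) - 321)*(1/303) = (8507/40 - 321)*(1/303) = -4333/40*1/303 = -4333/12120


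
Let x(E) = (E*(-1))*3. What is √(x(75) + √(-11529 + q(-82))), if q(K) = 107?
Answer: √(-225 + I*√11422) ≈ 3.4708 + 15.396*I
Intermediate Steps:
x(E) = -3*E (x(E) = -E*3 = -3*E)
√(x(75) + √(-11529 + q(-82))) = √(-3*75 + √(-11529 + 107)) = √(-225 + √(-11422)) = √(-225 + I*√11422)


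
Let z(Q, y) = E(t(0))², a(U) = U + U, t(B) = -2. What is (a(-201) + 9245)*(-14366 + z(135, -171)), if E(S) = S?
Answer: -127003166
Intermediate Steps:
a(U) = 2*U
z(Q, y) = 4 (z(Q, y) = (-2)² = 4)
(a(-201) + 9245)*(-14366 + z(135, -171)) = (2*(-201) + 9245)*(-14366 + 4) = (-402 + 9245)*(-14362) = 8843*(-14362) = -127003166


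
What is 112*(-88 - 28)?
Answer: -12992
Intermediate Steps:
112*(-88 - 28) = 112*(-116) = -12992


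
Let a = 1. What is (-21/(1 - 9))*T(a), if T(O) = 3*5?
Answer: 315/8 ≈ 39.375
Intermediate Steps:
T(O) = 15
(-21/(1 - 9))*T(a) = -21/(1 - 9)*15 = -21/(-8)*15 = -21*(-⅛)*15 = (21/8)*15 = 315/8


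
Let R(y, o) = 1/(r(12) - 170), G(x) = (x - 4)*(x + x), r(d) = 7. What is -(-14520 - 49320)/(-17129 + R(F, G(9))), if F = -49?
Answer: -867160/232669 ≈ -3.7270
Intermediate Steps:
G(x) = 2*x*(-4 + x) (G(x) = (-4 + x)*(2*x) = 2*x*(-4 + x))
R(y, o) = -1/163 (R(y, o) = 1/(7 - 170) = 1/(-163) = -1/163)
-(-14520 - 49320)/(-17129 + R(F, G(9))) = -(-14520 - 49320)/(-17129 - 1/163) = -(-63840)/(-2792028/163) = -(-63840)*(-163)/2792028 = -1*867160/232669 = -867160/232669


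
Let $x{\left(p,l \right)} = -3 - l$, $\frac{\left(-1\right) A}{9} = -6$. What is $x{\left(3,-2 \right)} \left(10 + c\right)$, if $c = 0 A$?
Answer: $-10$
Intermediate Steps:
$A = 54$ ($A = \left(-9\right) \left(-6\right) = 54$)
$c = 0$ ($c = 0 \cdot 54 = 0$)
$x{\left(3,-2 \right)} \left(10 + c\right) = \left(-3 - -2\right) \left(10 + 0\right) = \left(-3 + 2\right) 10 = \left(-1\right) 10 = -10$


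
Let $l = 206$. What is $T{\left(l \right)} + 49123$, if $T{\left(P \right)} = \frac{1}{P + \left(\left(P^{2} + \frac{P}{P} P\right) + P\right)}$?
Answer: $\frac{2114941643}{43054} \approx 49123.0$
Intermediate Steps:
$T{\left(P \right)} = \frac{1}{P^{2} + 3 P}$ ($T{\left(P \right)} = \frac{1}{P + \left(\left(P^{2} + 1 P\right) + P\right)} = \frac{1}{P + \left(\left(P^{2} + P\right) + P\right)} = \frac{1}{P + \left(\left(P + P^{2}\right) + P\right)} = \frac{1}{P + \left(P^{2} + 2 P\right)} = \frac{1}{P^{2} + 3 P}$)
$T{\left(l \right)} + 49123 = \frac{1}{206 \left(3 + 206\right)} + 49123 = \frac{1}{206 \cdot 209} + 49123 = \frac{1}{206} \cdot \frac{1}{209} + 49123 = \frac{1}{43054} + 49123 = \frac{2114941643}{43054}$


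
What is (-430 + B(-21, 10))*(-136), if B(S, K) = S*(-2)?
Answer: 52768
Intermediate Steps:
B(S, K) = -2*S
(-430 + B(-21, 10))*(-136) = (-430 - 2*(-21))*(-136) = (-430 + 42)*(-136) = -388*(-136) = 52768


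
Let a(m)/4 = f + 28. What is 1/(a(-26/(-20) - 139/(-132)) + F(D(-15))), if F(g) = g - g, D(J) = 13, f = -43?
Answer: -1/60 ≈ -0.016667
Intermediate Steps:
a(m) = -60 (a(m) = 4*(-43 + 28) = 4*(-15) = -60)
F(g) = 0
1/(a(-26/(-20) - 139/(-132)) + F(D(-15))) = 1/(-60 + 0) = 1/(-60) = -1/60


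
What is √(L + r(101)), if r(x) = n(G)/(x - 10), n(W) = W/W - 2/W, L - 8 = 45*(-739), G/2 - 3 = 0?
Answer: I*√2477865117/273 ≈ 182.34*I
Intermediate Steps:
G = 6 (G = 6 + 2*0 = 6 + 0 = 6)
L = -33247 (L = 8 + 45*(-739) = 8 - 33255 = -33247)
n(W) = 1 - 2/W
r(x) = 2/(3*(-10 + x)) (r(x) = ((-2 + 6)/6)/(x - 10) = ((⅙)*4)/(-10 + x) = (⅔)/(-10 + x) = 2/(3*(-10 + x)))
√(L + r(101)) = √(-33247 + 2/(3*(-10 + 101))) = √(-33247 + (⅔)/91) = √(-33247 + (⅔)*(1/91)) = √(-33247 + 2/273) = √(-9076429/273) = I*√2477865117/273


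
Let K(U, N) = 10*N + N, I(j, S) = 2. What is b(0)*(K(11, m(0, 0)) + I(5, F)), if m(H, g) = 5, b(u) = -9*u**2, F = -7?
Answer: 0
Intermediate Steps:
K(U, N) = 11*N
b(0)*(K(11, m(0, 0)) + I(5, F)) = (-9*0**2)*(11*5 + 2) = (-9*0)*(55 + 2) = 0*57 = 0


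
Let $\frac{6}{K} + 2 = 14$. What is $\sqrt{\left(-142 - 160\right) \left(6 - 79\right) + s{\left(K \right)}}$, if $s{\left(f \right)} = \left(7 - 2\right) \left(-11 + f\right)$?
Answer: $\frac{\sqrt{87974}}{2} \approx 148.3$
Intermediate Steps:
$K = \frac{1}{2}$ ($K = \frac{6}{-2 + 14} = \frac{6}{12} = 6 \cdot \frac{1}{12} = \frac{1}{2} \approx 0.5$)
$s{\left(f \right)} = -55 + 5 f$ ($s{\left(f \right)} = 5 \left(-11 + f\right) = -55 + 5 f$)
$\sqrt{\left(-142 - 160\right) \left(6 - 79\right) + s{\left(K \right)}} = \sqrt{\left(-142 - 160\right) \left(6 - 79\right) + \left(-55 + 5 \cdot \frac{1}{2}\right)} = \sqrt{\left(-302\right) \left(-73\right) + \left(-55 + \frac{5}{2}\right)} = \sqrt{22046 - \frac{105}{2}} = \sqrt{\frac{43987}{2}} = \frac{\sqrt{87974}}{2}$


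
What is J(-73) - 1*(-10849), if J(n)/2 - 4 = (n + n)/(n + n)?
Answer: 10859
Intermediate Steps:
J(n) = 10 (J(n) = 8 + 2*((n + n)/(n + n)) = 8 + 2*((2*n)/((2*n))) = 8 + 2*((2*n)*(1/(2*n))) = 8 + 2*1 = 8 + 2 = 10)
J(-73) - 1*(-10849) = 10 - 1*(-10849) = 10 + 10849 = 10859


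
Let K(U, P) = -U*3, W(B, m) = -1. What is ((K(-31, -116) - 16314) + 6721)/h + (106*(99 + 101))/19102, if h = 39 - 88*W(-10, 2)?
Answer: -89388300/1212977 ≈ -73.693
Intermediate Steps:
K(U, P) = -3*U
h = 127 (h = 39 - 88*(-1) = 39 + 88 = 127)
((K(-31, -116) - 16314) + 6721)/h + (106*(99 + 101))/19102 = ((-3*(-31) - 16314) + 6721)/127 + (106*(99 + 101))/19102 = ((93 - 16314) + 6721)*(1/127) + (106*200)*(1/19102) = (-16221 + 6721)*(1/127) + 21200*(1/19102) = -9500*1/127 + 10600/9551 = -9500/127 + 10600/9551 = -89388300/1212977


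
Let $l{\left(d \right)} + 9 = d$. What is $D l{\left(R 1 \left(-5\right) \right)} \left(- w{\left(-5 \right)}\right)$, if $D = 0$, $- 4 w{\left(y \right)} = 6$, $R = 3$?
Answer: $0$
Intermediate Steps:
$w{\left(y \right)} = - \frac{3}{2}$ ($w{\left(y \right)} = \left(- \frac{1}{4}\right) 6 = - \frac{3}{2}$)
$l{\left(d \right)} = -9 + d$
$D l{\left(R 1 \left(-5\right) \right)} \left(- w{\left(-5 \right)}\right) = 0 \left(-9 + 3 \cdot 1 \left(-5\right)\right) \left(\left(-1\right) \left(- \frac{3}{2}\right)\right) = 0 \left(-9 + 3 \left(-5\right)\right) \frac{3}{2} = 0 \left(-9 - 15\right) \frac{3}{2} = 0 \left(-24\right) \frac{3}{2} = 0 \cdot \frac{3}{2} = 0$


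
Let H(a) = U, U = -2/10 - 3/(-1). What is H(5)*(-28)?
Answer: -392/5 ≈ -78.400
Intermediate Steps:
U = 14/5 (U = -2*⅒ - 3*(-1) = -⅕ + 3 = 14/5 ≈ 2.8000)
H(a) = 14/5
H(5)*(-28) = (14/5)*(-28) = -392/5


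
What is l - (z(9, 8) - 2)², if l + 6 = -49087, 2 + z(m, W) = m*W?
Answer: -53717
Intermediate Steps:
z(m, W) = -2 + W*m (z(m, W) = -2 + m*W = -2 + W*m)
l = -49093 (l = -6 - 49087 = -49093)
l - (z(9, 8) - 2)² = -49093 - ((-2 + 8*9) - 2)² = -49093 - ((-2 + 72) - 2)² = -49093 - (70 - 2)² = -49093 - 1*68² = -49093 - 1*4624 = -49093 - 4624 = -53717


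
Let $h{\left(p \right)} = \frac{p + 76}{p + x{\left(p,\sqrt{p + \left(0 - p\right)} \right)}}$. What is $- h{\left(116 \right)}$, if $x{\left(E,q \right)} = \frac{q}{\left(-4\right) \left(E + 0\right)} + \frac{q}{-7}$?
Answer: $- \frac{48}{29} \approx -1.6552$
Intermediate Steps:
$x{\left(E,q \right)} = - \frac{q}{7} - \frac{q}{4 E}$ ($x{\left(E,q \right)} = \frac{q}{\left(-4\right) E} + q \left(- \frac{1}{7}\right) = q \left(- \frac{1}{4 E}\right) - \frac{q}{7} = - \frac{q}{4 E} - \frac{q}{7} = - \frac{q}{7} - \frac{q}{4 E}$)
$h{\left(p \right)} = \frac{76 + p}{p}$ ($h{\left(p \right)} = \frac{p + 76}{p - \left(\frac{\sqrt{p + \left(0 - p\right)}}{7} + \frac{\sqrt{p + \left(0 - p\right)}}{4 p}\right)} = \frac{76 + p}{p - \left(\frac{\sqrt{p - p}}{7} + \frac{\sqrt{p - p}}{4 p}\right)} = \frac{76 + p}{p - \left(0 + \frac{\sqrt{0}}{4 p}\right)} = \frac{76 + p}{p - \frac{0}{p}} = \frac{76 + p}{p + \left(0 + 0\right)} = \frac{76 + p}{p + 0} = \frac{76 + p}{p}$)
$- h{\left(116 \right)} = - \frac{76 + 116}{116} = - \frac{192}{116} = \left(-1\right) \frac{48}{29} = - \frac{48}{29}$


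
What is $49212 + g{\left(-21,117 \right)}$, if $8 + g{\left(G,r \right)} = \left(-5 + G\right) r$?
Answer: $46162$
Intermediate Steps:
$g{\left(G,r \right)} = -8 + r \left(-5 + G\right)$ ($g{\left(G,r \right)} = -8 + \left(-5 + G\right) r = -8 + r \left(-5 + G\right)$)
$49212 + g{\left(-21,117 \right)} = 49212 - 3050 = 46162$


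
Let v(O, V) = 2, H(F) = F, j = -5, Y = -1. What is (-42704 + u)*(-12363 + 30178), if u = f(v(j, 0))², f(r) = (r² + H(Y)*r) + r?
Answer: -760486720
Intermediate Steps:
f(r) = r² (f(r) = (r² - r) + r = r²)
u = 16 (u = (2²)² = 4² = 16)
(-42704 + u)*(-12363 + 30178) = (-42704 + 16)*(-12363 + 30178) = -42688*17815 = -760486720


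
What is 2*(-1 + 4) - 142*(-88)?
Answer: 12502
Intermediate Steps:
2*(-1 + 4) - 142*(-88) = 2*3 + 12496 = 6 + 12496 = 12502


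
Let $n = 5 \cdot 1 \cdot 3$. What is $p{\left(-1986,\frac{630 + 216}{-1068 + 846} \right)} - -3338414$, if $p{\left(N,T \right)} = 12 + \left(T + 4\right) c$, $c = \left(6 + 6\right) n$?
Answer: $\frac{123523022}{37} \approx 3.3385 \cdot 10^{6}$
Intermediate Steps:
$n = 15$ ($n = 5 \cdot 3 = 15$)
$c = 180$ ($c = \left(6 + 6\right) 15 = 12 \cdot 15 = 180$)
$p{\left(N,T \right)} = 732 + 180 T$ ($p{\left(N,T \right)} = 12 + \left(T + 4\right) 180 = 12 + \left(4 + T\right) 180 = 12 + \left(720 + 180 T\right) = 732 + 180 T$)
$p{\left(-1986,\frac{630 + 216}{-1068 + 846} \right)} - -3338414 = \left(732 + 180 \frac{630 + 216}{-1068 + 846}\right) - -3338414 = \left(732 + 180 \frac{846}{-222}\right) + 3338414 = \left(732 + 180 \cdot 846 \left(- \frac{1}{222}\right)\right) + 3338414 = \left(732 + 180 \left(- \frac{141}{37}\right)\right) + 3338414 = \left(732 - \frac{25380}{37}\right) + 3338414 = \frac{1704}{37} + 3338414 = \frac{123523022}{37}$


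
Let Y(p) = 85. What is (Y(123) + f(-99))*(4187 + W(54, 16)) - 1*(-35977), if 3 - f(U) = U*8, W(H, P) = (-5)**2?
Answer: 3742537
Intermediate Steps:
W(H, P) = 25
f(U) = 3 - 8*U (f(U) = 3 - U*8 = 3 - 8*U)
(Y(123) + f(-99))*(4187 + W(54, 16)) - 1*(-35977) = (85 + (3 - 8*(-99)))*(4187 + 25) - 1*(-35977) = (85 + (3 + 792))*4212 + 35977 = (85 + 795)*4212 + 35977 = 880*4212 + 35977 = 3706560 + 35977 = 3742537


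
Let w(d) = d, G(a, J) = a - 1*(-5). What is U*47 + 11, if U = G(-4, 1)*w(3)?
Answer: 152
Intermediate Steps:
G(a, J) = 5 + a (G(a, J) = a + 5 = 5 + a)
U = 3 (U = (5 - 4)*3 = 1*3 = 3)
U*47 + 11 = 3*47 + 11 = 141 + 11 = 152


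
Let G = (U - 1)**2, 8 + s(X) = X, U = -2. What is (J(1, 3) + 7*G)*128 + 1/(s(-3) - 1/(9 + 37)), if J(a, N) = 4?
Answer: 4347986/507 ≈ 8575.9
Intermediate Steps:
s(X) = -8 + X
G = 9 (G = (-2 - 1)**2 = (-3)**2 = 9)
(J(1, 3) + 7*G)*128 + 1/(s(-3) - 1/(9 + 37)) = (4 + 7*9)*128 + 1/((-8 - 3) - 1/(9 + 37)) = (4 + 63)*128 + 1/(-11 - 1/46) = 67*128 + 1/(-11 - 1*1/46) = 8576 + 1/(-11 - 1/46) = 8576 + 1/(-507/46) = 8576 - 46/507 = 4347986/507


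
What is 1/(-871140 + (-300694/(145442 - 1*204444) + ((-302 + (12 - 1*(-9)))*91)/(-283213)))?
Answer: -1193580959/1039769925966834 ≈ -1.1479e-6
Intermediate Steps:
1/(-871140 + (-300694/(145442 - 1*204444) + ((-302 + (12 - 1*(-9)))*91)/(-283213))) = 1/(-871140 + (-300694/(145442 - 204444) + ((-302 + (12 + 9))*91)*(-1/283213))) = 1/(-871140 + (-300694/(-59002) + ((-302 + 21)*91)*(-1/283213))) = 1/(-871140 + (-300694*(-1/59002) - 281*91*(-1/283213))) = 1/(-871140 + (150347/29501 - 25571*(-1/283213))) = 1/(-871140 + (150347/29501 + 3653/40459)) = 1/(-871140 + 6190656426/1193580959) = 1/(-1039769925966834/1193580959) = -1193580959/1039769925966834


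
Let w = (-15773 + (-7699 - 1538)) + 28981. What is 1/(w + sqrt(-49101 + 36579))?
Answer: 3971/15781363 - I*sqrt(12522)/15781363 ≈ 0.00025163 - 7.0908e-6*I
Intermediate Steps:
w = 3971 (w = (-15773 - 9237) + 28981 = -25010 + 28981 = 3971)
1/(w + sqrt(-49101 + 36579)) = 1/(3971 + sqrt(-49101 + 36579)) = 1/(3971 + sqrt(-12522)) = 1/(3971 + I*sqrt(12522))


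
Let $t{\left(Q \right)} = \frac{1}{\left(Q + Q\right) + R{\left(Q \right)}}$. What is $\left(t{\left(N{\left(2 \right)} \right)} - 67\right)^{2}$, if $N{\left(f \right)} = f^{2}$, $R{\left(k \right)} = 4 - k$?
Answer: $\frac{286225}{64} \approx 4472.3$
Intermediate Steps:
$t{\left(Q \right)} = \frac{1}{4 + Q}$ ($t{\left(Q \right)} = \frac{1}{\left(Q + Q\right) - \left(-4 + Q\right)} = \frac{1}{2 Q - \left(-4 + Q\right)} = \frac{1}{4 + Q}$)
$\left(t{\left(N{\left(2 \right)} \right)} - 67\right)^{2} = \left(\frac{1}{4 + 2^{2}} - 67\right)^{2} = \left(\frac{1}{4 + 4} - 67\right)^{2} = \left(\frac{1}{8} - 67\right)^{2} = \left(- \frac{535}{8}\right)^{2} = \frac{286225}{64}$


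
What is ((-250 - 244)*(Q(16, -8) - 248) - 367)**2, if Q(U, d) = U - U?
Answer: 14919401025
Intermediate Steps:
Q(U, d) = 0
((-250 - 244)*(Q(16, -8) - 248) - 367)**2 = ((-250 - 244)*(0 - 248) - 367)**2 = (-494*(-248) - 367)**2 = (122512 - 367)**2 = 122145**2 = 14919401025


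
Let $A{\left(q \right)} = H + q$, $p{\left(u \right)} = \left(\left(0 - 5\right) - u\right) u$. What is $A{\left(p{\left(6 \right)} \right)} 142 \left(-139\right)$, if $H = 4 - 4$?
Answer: $1302708$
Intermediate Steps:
$H = 0$ ($H = 4 - 4 = 0$)
$p{\left(u \right)} = u \left(-5 - u\right)$ ($p{\left(u \right)} = \left(-5 - u\right) u = u \left(-5 - u\right)$)
$A{\left(q \right)} = q$ ($A{\left(q \right)} = 0 + q = q$)
$A{\left(p{\left(6 \right)} \right)} 142 \left(-139\right) = \left(-1\right) 6 \left(5 + 6\right) 142 \left(-139\right) = \left(-1\right) 6 \cdot 11 \cdot 142 \left(-139\right) = \left(-66\right) 142 \left(-139\right) = \left(-9372\right) \left(-139\right) = 1302708$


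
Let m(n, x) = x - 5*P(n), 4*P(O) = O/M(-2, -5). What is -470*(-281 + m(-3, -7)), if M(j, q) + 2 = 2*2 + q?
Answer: 271895/2 ≈ 1.3595e+5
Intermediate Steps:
M(j, q) = 2 + q (M(j, q) = -2 + (2*2 + q) = -2 + (4 + q) = 2 + q)
P(O) = -O/12 (P(O) = (O/(2 - 5))/4 = (O/(-3))/4 = (O*(-⅓))/4 = (-O/3)/4 = -O/12)
m(n, x) = x + 5*n/12 (m(n, x) = x - (-5)*n/12 = x + 5*n/12)
-470*(-281 + m(-3, -7)) = -470*(-281 + (-7 + (5/12)*(-3))) = -470*(-281 + (-7 - 5/4)) = -470*(-281 - 33/4) = -470*(-1157/4) = 271895/2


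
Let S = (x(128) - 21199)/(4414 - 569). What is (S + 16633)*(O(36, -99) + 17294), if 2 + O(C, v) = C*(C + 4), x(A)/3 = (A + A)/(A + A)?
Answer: 1197587130348/3845 ≈ 3.1147e+8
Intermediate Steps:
x(A) = 3 (x(A) = 3*((A + A)/(A + A)) = 3*((2*A)/((2*A))) = 3*((2*A)*(1/(2*A))) = 3*1 = 3)
S = -21196/3845 (S = (3 - 21199)/(4414 - 569) = -21196/3845 ≈ -5.5126)
O(C, v) = -2 + C*(4 + C) (O(C, v) = -2 + C*(C + 4) = -2 + C*(4 + C))
(S + 16633)*(O(36, -99) + 17294) = (-21196/3845 + 16633)*((-2 + 36² + 4*36) + 17294) = 63932689*((-2 + 1296 + 144) + 17294)/3845 = 63932689*(1438 + 17294)/3845 = (63932689/3845)*18732 = 1197587130348/3845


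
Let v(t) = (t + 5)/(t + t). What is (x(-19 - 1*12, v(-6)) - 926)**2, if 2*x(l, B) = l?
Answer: 3545689/4 ≈ 8.8642e+5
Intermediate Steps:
v(t) = (5 + t)/(2*t) (v(t) = (5 + t)/((2*t)) = (5 + t)*(1/(2*t)) = (5 + t)/(2*t))
x(l, B) = l/2
(x(-19 - 1*12, v(-6)) - 926)**2 = ((-19 - 1*12)/2 - 926)**2 = ((-19 - 12)/2 - 926)**2 = ((1/2)*(-31) - 926)**2 = (-31/2 - 926)**2 = (-1883/2)**2 = 3545689/4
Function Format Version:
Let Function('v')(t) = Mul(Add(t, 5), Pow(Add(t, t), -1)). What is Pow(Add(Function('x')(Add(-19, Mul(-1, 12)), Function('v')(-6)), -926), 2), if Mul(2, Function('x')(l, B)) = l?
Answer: Rational(3545689, 4) ≈ 8.8642e+5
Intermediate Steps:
Function('v')(t) = Mul(Rational(1, 2), Pow(t, -1), Add(5, t)) (Function('v')(t) = Mul(Add(5, t), Pow(Mul(2, t), -1)) = Mul(Add(5, t), Mul(Rational(1, 2), Pow(t, -1))) = Mul(Rational(1, 2), Pow(t, -1), Add(5, t)))
Function('x')(l, B) = Mul(Rational(1, 2), l)
Pow(Add(Function('x')(Add(-19, Mul(-1, 12)), Function('v')(-6)), -926), 2) = Pow(Add(Mul(Rational(1, 2), Add(-19, Mul(-1, 12))), -926), 2) = Pow(Add(Mul(Rational(1, 2), Add(-19, -12)), -926), 2) = Pow(Add(Mul(Rational(1, 2), -31), -926), 2) = Pow(Add(Rational(-31, 2), -926), 2) = Pow(Rational(-1883, 2), 2) = Rational(3545689, 4)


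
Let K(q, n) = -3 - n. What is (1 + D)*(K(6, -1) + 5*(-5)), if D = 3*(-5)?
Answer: 378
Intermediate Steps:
D = -15
(1 + D)*(K(6, -1) + 5*(-5)) = (1 - 15)*((-3 - 1*(-1)) + 5*(-5)) = -14*((-3 + 1) - 25) = -14*(-2 - 25) = -14*(-27) = 378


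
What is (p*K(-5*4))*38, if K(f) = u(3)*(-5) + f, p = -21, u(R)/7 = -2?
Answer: -39900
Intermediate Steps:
u(R) = -14 (u(R) = 7*(-2) = -14)
K(f) = 70 + f (K(f) = -14*(-5) + f = 70 + f)
(p*K(-5*4))*38 = -21*(70 - 5*4)*38 = -21*(70 - 20)*38 = -21*50*38 = -1050*38 = -39900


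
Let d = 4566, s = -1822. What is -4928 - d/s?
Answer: -4487125/911 ≈ -4925.5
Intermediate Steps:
-4928 - d/s = -4928 - 4566/(-1822) = -4928 - 4566*(-1)/1822 = -4928 - 1*(-2283/911) = -4928 + 2283/911 = -4487125/911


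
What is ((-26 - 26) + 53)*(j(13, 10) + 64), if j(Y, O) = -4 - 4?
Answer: 56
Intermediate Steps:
j(Y, O) = -8
((-26 - 26) + 53)*(j(13, 10) + 64) = ((-26 - 26) + 53)*(-8 + 64) = (-52 + 53)*56 = 1*56 = 56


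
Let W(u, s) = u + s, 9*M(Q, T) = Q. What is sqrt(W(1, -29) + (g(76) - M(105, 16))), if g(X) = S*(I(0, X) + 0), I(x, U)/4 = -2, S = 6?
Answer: I*sqrt(789)/3 ≈ 9.3631*I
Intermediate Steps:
M(Q, T) = Q/9
I(x, U) = -8 (I(x, U) = 4*(-2) = -8)
W(u, s) = s + u
g(X) = -48 (g(X) = 6*(-8 + 0) = 6*(-8) = -48)
sqrt(W(1, -29) + (g(76) - M(105, 16))) = sqrt((-29 + 1) + (-48 - 105/9)) = sqrt(-28 + (-48 - 1*35/3)) = sqrt(-28 + (-48 - 35/3)) = sqrt(-28 - 179/3) = sqrt(-263/3) = I*sqrt(789)/3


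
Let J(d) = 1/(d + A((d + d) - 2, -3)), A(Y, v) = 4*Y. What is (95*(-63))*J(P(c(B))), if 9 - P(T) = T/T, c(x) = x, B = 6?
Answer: -5985/64 ≈ -93.516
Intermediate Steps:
P(T) = 8 (P(T) = 9 - T/T = 9 - 1*1 = 9 - 1 = 8)
J(d) = 1/(-8 + 9*d) (J(d) = 1/(d + 4*((d + d) - 2)) = 1/(d + 4*(2*d - 2)) = 1/(d + 4*(-2 + 2*d)) = 1/(d + (-8 + 8*d)) = 1/(-8 + 9*d))
(95*(-63))*J(P(c(B))) = (95*(-63))/(-8 + 9*8) = -5985/(-8 + 72) = -5985/64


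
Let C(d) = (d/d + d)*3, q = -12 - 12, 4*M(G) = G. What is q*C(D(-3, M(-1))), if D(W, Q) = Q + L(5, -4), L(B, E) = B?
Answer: -414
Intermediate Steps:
M(G) = G/4
D(W, Q) = 5 + Q (D(W, Q) = Q + 5 = 5 + Q)
q = -24
C(d) = 3 + 3*d (C(d) = (1 + d)*3 = 3 + 3*d)
q*C(D(-3, M(-1))) = -24*(3 + 3*(5 + (1/4)*(-1))) = -24*(3 + 3*(5 - 1/4)) = -24*(3 + 3*(19/4)) = -24*(3 + 57/4) = -24*69/4 = -414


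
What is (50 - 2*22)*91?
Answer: 546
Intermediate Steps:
(50 - 2*22)*91 = (50 - 44)*91 = 6*91 = 546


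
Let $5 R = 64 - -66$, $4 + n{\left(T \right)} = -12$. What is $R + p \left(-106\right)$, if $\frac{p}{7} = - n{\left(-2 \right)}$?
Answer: $-11846$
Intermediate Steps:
$n{\left(T \right)} = -16$ ($n{\left(T \right)} = -4 - 12 = -16$)
$R = 26$ ($R = \frac{64 - -66}{5} = \frac{64 + 66}{5} = \frac{1}{5} \cdot 130 = 26$)
$p = 112$ ($p = 7 \left(\left(-1\right) \left(-16\right)\right) = 7 \cdot 16 = 112$)
$R + p \left(-106\right) = 26 + 112 \left(-106\right) = 26 - 11872 = -11846$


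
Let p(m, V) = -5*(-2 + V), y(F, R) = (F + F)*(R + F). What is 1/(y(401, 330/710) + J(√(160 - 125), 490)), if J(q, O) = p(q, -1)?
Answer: 71/22861273 ≈ 3.1057e-6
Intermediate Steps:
y(F, R) = 2*F*(F + R) (y(F, R) = (2*F)*(F + R) = 2*F*(F + R))
p(m, V) = 10 - 5*V
J(q, O) = 15 (J(q, O) = 10 - 5*(-1) = 10 + 5 = 15)
1/(y(401, 330/710) + J(√(160 - 125), 490)) = 1/(2*401*(401 + 330/710) + 15) = 1/(2*401*(401 + 330*(1/710)) + 15) = 1/(2*401*(401 + 33/71) + 15) = 1/(2*401*(28504/71) + 15) = 1/(22860208/71 + 15) = 1/(22861273/71) = 71/22861273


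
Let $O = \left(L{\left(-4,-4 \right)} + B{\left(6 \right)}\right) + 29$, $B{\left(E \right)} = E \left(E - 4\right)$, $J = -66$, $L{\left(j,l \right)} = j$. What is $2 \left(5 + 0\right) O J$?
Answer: $-24420$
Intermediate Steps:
$B{\left(E \right)} = E \left(-4 + E\right)$
$O = 37$ ($O = \left(-4 + 6 \left(-4 + 6\right)\right) + 29 = \left(-4 + 6 \cdot 2\right) + 29 = \left(-4 + 12\right) + 29 = 8 + 29 = 37$)
$2 \left(5 + 0\right) O J = 2 \left(5 + 0\right) 37 \left(-66\right) = 2 \cdot 5 \cdot 37 \left(-66\right) = 10 \cdot 37 \left(-66\right) = 370 \left(-66\right) = -24420$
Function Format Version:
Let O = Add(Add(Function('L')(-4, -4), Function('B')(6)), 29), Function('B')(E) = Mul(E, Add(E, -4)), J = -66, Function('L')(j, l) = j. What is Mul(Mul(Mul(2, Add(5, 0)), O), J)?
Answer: -24420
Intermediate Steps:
Function('B')(E) = Mul(E, Add(-4, E))
O = 37 (O = Add(Add(-4, Mul(6, Add(-4, 6))), 29) = Add(Add(-4, Mul(6, 2)), 29) = Add(Add(-4, 12), 29) = Add(8, 29) = 37)
Mul(Mul(Mul(2, Add(5, 0)), O), J) = Mul(Mul(Mul(2, Add(5, 0)), 37), -66) = Mul(Mul(Mul(2, 5), 37), -66) = Mul(Mul(10, 37), -66) = Mul(370, -66) = -24420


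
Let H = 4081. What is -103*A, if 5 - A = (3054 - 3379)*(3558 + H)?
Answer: -255716040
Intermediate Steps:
A = 2482680 (A = 5 - (3054 - 3379)*(3558 + 4081) = 5 - (-325)*7639 = 5 - 1*(-2482675) = 5 + 2482675 = 2482680)
-103*A = -103*2482680 = -255716040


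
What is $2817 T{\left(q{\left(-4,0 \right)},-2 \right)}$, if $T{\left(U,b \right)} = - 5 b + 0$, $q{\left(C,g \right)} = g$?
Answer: $28170$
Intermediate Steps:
$T{\left(U,b \right)} = - 5 b$
$2817 T{\left(q{\left(-4,0 \right)},-2 \right)} = 2817 \left(\left(-5\right) \left(-2\right)\right) = 2817 \cdot 10 = 28170$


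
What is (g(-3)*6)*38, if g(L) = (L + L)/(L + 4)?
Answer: -1368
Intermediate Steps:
g(L) = 2*L/(4 + L) (g(L) = (2*L)/(4 + L) = 2*L/(4 + L))
(g(-3)*6)*38 = ((2*(-3)/(4 - 3))*6)*38 = ((2*(-3)/1)*6)*38 = ((2*(-3)*1)*6)*38 = -6*6*38 = -36*38 = -1368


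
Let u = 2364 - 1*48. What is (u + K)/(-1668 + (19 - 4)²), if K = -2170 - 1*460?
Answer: 314/1443 ≈ 0.21760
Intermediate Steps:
u = 2316 (u = 2364 - 48 = 2316)
K = -2630 (K = -2170 - 460 = -2630)
(u + K)/(-1668 + (19 - 4)²) = (2316 - 2630)/(-1668 + (19 - 4)²) = -314/(-1668 + 15²) = -314/(-1668 + 225) = -314/(-1443) = -314*(-1/1443) = 314/1443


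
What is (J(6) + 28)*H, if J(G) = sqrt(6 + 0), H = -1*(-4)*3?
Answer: 336 + 12*sqrt(6) ≈ 365.39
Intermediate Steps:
H = 12 (H = 4*3 = 12)
J(G) = sqrt(6)
(J(6) + 28)*H = (sqrt(6) + 28)*12 = (28 + sqrt(6))*12 = 336 + 12*sqrt(6)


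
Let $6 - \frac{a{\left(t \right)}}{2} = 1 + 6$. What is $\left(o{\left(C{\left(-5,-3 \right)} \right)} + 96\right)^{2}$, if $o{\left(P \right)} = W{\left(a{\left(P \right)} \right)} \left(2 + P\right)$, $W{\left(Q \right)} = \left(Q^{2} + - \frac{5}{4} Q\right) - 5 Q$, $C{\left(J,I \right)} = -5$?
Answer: $\frac{8649}{4} \approx 2162.3$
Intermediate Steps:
$a{\left(t \right)} = -2$ ($a{\left(t \right)} = 12 - 2 \left(1 + 6\right) = 12 - 14 = -2$)
$W{\left(Q \right)} = Q^{2} - \frac{25 Q}{4}$ ($W{\left(Q \right)} = \left(Q^{2} + \left(-5\right) \frac{1}{4} Q\right) - 5 Q = \left(Q^{2} - \frac{5 Q}{4}\right) - 5 Q = Q^{2} - \frac{25 Q}{4}$)
$o{\left(P \right)} = 33 + \frac{33 P}{2}$ ($o{\left(P \right)} = \frac{1}{4} \left(-2\right) \left(-25 + 4 \left(-2\right)\right) \left(2 + P\right) = \frac{1}{4} \left(-2\right) \left(-25 - 8\right) \left(2 + P\right) = \frac{1}{4} \left(-2\right) \left(-33\right) \left(2 + P\right) = \frac{33 \left(2 + P\right)}{2} = 33 + \frac{33 P}{2}$)
$\left(o{\left(C{\left(-5,-3 \right)} \right)} + 96\right)^{2} = \left(\left(33 + \frac{33}{2} \left(-5\right)\right) + 96\right)^{2} = \left(\left(33 - \frac{165}{2}\right) + 96\right)^{2} = \left(- \frac{99}{2} + 96\right)^{2} = \left(\frac{93}{2}\right)^{2} = \frac{8649}{4}$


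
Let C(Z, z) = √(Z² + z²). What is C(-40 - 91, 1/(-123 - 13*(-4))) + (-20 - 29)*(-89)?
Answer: 4361 + √86508602/71 ≈ 4492.0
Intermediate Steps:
C(-40 - 91, 1/(-123 - 13*(-4))) + (-20 - 29)*(-89) = √((-40 - 91)² + (1/(-123 - 13*(-4)))²) + (-20 - 29)*(-89) = √((-131)² + (1/(-123 + 52))²) - 49*(-89) = √(17161 + (1/(-71))²) + 4361 = √(17161 + (-1/71)²) + 4361 = √(17161 + 1/5041) + 4361 = √(86508602/5041) + 4361 = √86508602/71 + 4361 = 4361 + √86508602/71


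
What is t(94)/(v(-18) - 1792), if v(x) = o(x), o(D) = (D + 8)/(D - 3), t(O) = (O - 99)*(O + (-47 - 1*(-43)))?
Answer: 4725/18811 ≈ 0.25118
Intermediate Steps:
t(O) = (-99 + O)*(-4 + O) (t(O) = (-99 + O)*(O + (-47 + 43)) = (-99 + O)*(O - 4) = (-99 + O)*(-4 + O))
o(D) = (8 + D)/(-3 + D)
v(x) = (8 + x)/(-3 + x)
t(94)/(v(-18) - 1792) = (396 + 94² - 103*94)/((8 - 18)/(-3 - 18) - 1792) = (396 + 8836 - 9682)/(-10/(-21) - 1792) = -450/(-1/21*(-10) - 1792) = -450/(10/21 - 1792) = -450/(-37622/21) = -450*(-21/37622) = 4725/18811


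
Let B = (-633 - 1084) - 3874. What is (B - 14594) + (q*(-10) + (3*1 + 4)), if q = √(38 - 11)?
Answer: -20178 - 30*√3 ≈ -20230.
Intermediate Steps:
q = 3*√3 (q = √27 = 3*√3 ≈ 5.1962)
B = -5591 (B = -1717 - 3874 = -5591)
(B - 14594) + (q*(-10) + (3*1 + 4)) = (-5591 - 14594) + ((3*√3)*(-10) + (3*1 + 4)) = -20185 + (-30*√3 + (3 + 4)) = -20185 + (-30*√3 + 7) = -20185 + (7 - 30*√3) = -20178 - 30*√3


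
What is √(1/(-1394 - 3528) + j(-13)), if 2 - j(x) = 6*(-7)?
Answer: 3*√118438086/4922 ≈ 6.6332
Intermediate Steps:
j(x) = 44 (j(x) = 2 - 6*(-7) = 2 - 1*(-42) = 2 + 42 = 44)
√(1/(-1394 - 3528) + j(-13)) = √(1/(-1394 - 3528) + 44) = √(1/(-4922) + 44) = √(-1/4922 + 44) = √(216567/4922) = 3*√118438086/4922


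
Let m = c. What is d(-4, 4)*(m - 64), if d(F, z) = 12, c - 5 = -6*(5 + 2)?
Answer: -1212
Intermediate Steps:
c = -37 (c = 5 - 6*(5 + 2) = 5 - 6*7 = 5 - 42 = -37)
m = -37
d(-4, 4)*(m - 64) = 12*(-37 - 64) = 12*(-101) = -1212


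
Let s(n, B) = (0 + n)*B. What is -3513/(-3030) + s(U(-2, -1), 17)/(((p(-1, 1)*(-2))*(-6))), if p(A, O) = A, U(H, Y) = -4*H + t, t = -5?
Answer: -6243/2020 ≈ -3.0906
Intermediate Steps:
U(H, Y) = -5 - 4*H (U(H, Y) = -4*H - 5 = -5 - 4*H)
s(n, B) = B*n (s(n, B) = n*B = B*n)
-3513/(-3030) + s(U(-2, -1), 17)/(((p(-1, 1)*(-2))*(-6))) = -3513/(-3030) + (17*(-5 - 4*(-2)))/((-1*(-2)*(-6))) = -3513*(-1/3030) + (17*(-5 + 8))/((2*(-6))) = 1171/1010 + (17*3)/(-12) = 1171/1010 + 51*(-1/12) = 1171/1010 - 17/4 = -6243/2020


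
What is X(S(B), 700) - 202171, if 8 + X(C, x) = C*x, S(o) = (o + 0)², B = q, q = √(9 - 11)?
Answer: -203579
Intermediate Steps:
q = I*√2 (q = √(-2) = I*√2 ≈ 1.4142*I)
B = I*√2 ≈ 1.4142*I
S(o) = o²
X(C, x) = -8 + C*x
X(S(B), 700) - 202171 = (-8 + (I*√2)²*700) - 202171 = (-8 - 2*700) - 202171 = (-8 - 1400) - 202171 = -1408 - 202171 = -203579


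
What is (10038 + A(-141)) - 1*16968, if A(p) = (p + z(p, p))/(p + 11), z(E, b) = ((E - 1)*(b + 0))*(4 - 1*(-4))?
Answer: -212187/26 ≈ -8161.0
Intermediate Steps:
z(E, b) = 8*b*(-1 + E) (z(E, b) = ((-1 + E)*b)*(4 + 4) = (b*(-1 + E))*8 = 8*b*(-1 + E))
A(p) = (p + 8*p*(-1 + p))/(11 + p) (A(p) = (p + 8*p*(-1 + p))/(p + 11) = (p + 8*p*(-1 + p))/(11 + p))
(10038 + A(-141)) - 1*16968 = (10038 - 141*(-7 + 8*(-141))/(11 - 141)) - 1*16968 = (10038 - 141*(-7 - 1128)/(-130)) - 16968 = (10038 - 141*(-1/130)*(-1135)) - 16968 = (10038 - 32007/26) - 16968 = 228981/26 - 16968 = -212187/26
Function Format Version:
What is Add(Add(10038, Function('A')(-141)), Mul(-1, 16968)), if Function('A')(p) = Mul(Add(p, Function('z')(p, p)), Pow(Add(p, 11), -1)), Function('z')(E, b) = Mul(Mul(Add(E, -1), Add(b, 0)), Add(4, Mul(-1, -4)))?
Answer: Rational(-212187, 26) ≈ -8161.0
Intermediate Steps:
Function('z')(E, b) = Mul(8, b, Add(-1, E)) (Function('z')(E, b) = Mul(Mul(Add(-1, E), b), Add(4, 4)) = Mul(Mul(b, Add(-1, E)), 8) = Mul(8, b, Add(-1, E)))
Function('A')(p) = Mul(Pow(Add(11, p), -1), Add(p, Mul(8, p, Add(-1, p)))) (Function('A')(p) = Mul(Add(p, Mul(8, p, Add(-1, p))), Pow(Add(p, 11), -1)) = Mul(Add(p, Mul(8, p, Add(-1, p))), Pow(Add(11, p), -1)) = Mul(Pow(Add(11, p), -1), Add(p, Mul(8, p, Add(-1, p)))))
Add(Add(10038, Function('A')(-141)), Mul(-1, 16968)) = Add(Add(10038, Mul(-141, Pow(Add(11, -141), -1), Add(-7, Mul(8, -141)))), Mul(-1, 16968)) = Add(Add(10038, Mul(-141, Pow(-130, -1), Add(-7, -1128))), -16968) = Add(Add(10038, Mul(-141, Rational(-1, 130), -1135)), -16968) = Add(Add(10038, Rational(-32007, 26)), -16968) = Add(Rational(228981, 26), -16968) = Rational(-212187, 26)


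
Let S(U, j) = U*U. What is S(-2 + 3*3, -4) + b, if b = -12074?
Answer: -12025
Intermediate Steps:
S(U, j) = U²
S(-2 + 3*3, -4) + b = (-2 + 3*3)² - 12074 = (-2 + 9)² - 12074 = 7² - 12074 = 49 - 12074 = -12025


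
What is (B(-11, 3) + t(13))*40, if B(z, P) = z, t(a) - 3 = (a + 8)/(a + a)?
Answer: -3740/13 ≈ -287.69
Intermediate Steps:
t(a) = 3 + (8 + a)/(2*a) (t(a) = 3 + (a + 8)/(a + a) = 3 + (8 + a)/((2*a)) = 3 + (8 + a)*(1/(2*a)) = 3 + (8 + a)/(2*a))
(B(-11, 3) + t(13))*40 = (-11 + (7/2 + 4/13))*40 = (-11 + 99/26)*40 = -187/26*40 = -3740/13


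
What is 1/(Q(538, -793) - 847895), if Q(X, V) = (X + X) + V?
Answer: -1/847612 ≈ -1.1798e-6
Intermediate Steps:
Q(X, V) = V + 2*X (Q(X, V) = 2*X + V = V + 2*X)
1/(Q(538, -793) - 847895) = 1/((-793 + 2*538) - 847895) = 1/((-793 + 1076) - 847895) = 1/(283 - 847895) = 1/(-847612) = -1/847612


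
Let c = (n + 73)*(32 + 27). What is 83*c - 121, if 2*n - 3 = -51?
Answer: 239832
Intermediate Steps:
n = -24 (n = 3/2 + (1/2)*(-51) = 3/2 - 51/2 = -24)
c = 2891 (c = (-24 + 73)*(32 + 27) = 49*59 = 2891)
83*c - 121 = 83*2891 - 121 = 239953 - 121 = 239832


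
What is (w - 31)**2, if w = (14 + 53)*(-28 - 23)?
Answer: 11888704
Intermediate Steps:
w = -3417 (w = 67*(-51) = -3417)
(w - 31)**2 = (-3417 - 31)**2 = (-3448)**2 = 11888704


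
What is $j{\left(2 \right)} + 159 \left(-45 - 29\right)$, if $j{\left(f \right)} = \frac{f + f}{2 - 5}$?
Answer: $- \frac{35302}{3} \approx -11767.0$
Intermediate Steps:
$j{\left(f \right)} = - \frac{2 f}{3}$ ($j{\left(f \right)} = \frac{2 f}{-3} = 2 f \left(- \frac{1}{3}\right) = - \frac{2 f}{3}$)
$j{\left(2 \right)} + 159 \left(-45 - 29\right) = \left(- \frac{2}{3}\right) 2 + 159 \left(-45 - 29\right) = - \frac{4}{3} + 159 \left(-45 - 29\right) = - \frac{4}{3} + 159 \left(-74\right) = - \frac{4}{3} - 11766 = - \frac{35302}{3}$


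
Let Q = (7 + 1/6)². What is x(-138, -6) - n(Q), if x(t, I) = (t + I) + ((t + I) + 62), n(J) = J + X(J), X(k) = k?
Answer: -5917/18 ≈ -328.72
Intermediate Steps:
Q = 1849/36 (Q = (7 + ⅙)² = (43/6)² = 1849/36 ≈ 51.361)
n(J) = 2*J (n(J) = J + J = 2*J)
x(t, I) = 62 + 2*I + 2*t (x(t, I) = (I + t) + ((I + t) + 62) = (I + t) + (62 + I + t) = 62 + 2*I + 2*t)
x(-138, -6) - n(Q) = (62 + 2*(-6) + 2*(-138)) - 2*1849/36 = (62 - 12 - 276) - 1*1849/18 = -226 - 1849/18 = -5917/18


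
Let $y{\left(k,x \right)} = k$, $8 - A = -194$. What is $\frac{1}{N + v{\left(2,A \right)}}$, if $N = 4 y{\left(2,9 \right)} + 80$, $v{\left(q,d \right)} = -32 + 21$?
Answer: $\frac{1}{77} \approx 0.012987$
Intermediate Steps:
$A = 202$ ($A = 8 - -194 = 8 + 194 = 202$)
$v{\left(q,d \right)} = -11$
$N = 88$ ($N = 4 \cdot 2 + 80 = 8 + 80 = 88$)
$\frac{1}{N + v{\left(2,A \right)}} = \frac{1}{88 - 11} = \frac{1}{77}$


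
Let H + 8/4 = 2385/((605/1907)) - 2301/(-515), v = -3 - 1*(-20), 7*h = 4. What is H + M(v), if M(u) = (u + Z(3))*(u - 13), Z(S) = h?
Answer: 3310984112/436205 ≈ 7590.4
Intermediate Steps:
h = 4/7 (h = (⅐)*4 = 4/7 ≈ 0.57143)
Z(S) = 4/7
v = 17 (v = -3 + 20 = 17)
M(u) = (-13 + u)*(4/7 + u) (M(u) = (u + 4/7)*(u - 13) = (4/7 + u)*(-13 + u) = (-13 + u)*(4/7 + u))
H = 468617876/62315 (H = -2 + (2385/((605/1907)) - 2301/(-515)) = -2 + (2385/((605*(1/1907))) - 2301*(-1/515)) = -2 + (2385/(605/1907) + 2301/515) = -2 + (2385*(1907/605) + 2301/515) = -2 + (909639/121 + 2301/515) = -2 + 468742506/62315 = 468617876/62315 ≈ 7520.1)
H + M(v) = 468617876/62315 + (-52/7 + 17² - 87/7*17) = 468617876/62315 + (-52/7 + 289 - 1479/7) = 468617876/62315 + 492/7 = 3310984112/436205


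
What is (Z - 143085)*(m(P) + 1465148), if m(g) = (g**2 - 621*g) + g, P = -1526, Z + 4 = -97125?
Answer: -1138600908016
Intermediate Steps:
Z = -97129 (Z = -4 - 97125 = -97129)
m(g) = g**2 - 620*g
(Z - 143085)*(m(P) + 1465148) = (-97129 - 143085)*(-1526*(-620 - 1526) + 1465148) = -240214*(-1526*(-2146) + 1465148) = -240214*(3274796 + 1465148) = -240214*4739944 = -1138600908016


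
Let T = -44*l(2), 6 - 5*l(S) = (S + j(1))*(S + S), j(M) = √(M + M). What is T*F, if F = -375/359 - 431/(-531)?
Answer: -3906848/953145 - 7813696*√2/953145 ≈ -15.692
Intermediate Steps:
j(M) = √2*√M (j(M) = √(2*M) = √2*√M)
l(S) = 6/5 - 2*S*(S + √2)/5 (l(S) = 6/5 - (S + √2*√1)*(S + S)/5 = 6/5 - (S + √2*1)*2*S/5 = 6/5 - (S + √2)*2*S/5 = 6/5 - 2*S*(S + √2)/5)
F = -44396/190629 (F = -375*1/359 - 431*(-1/531) = -375/359 + 431/531 = -44396/190629 ≈ -0.23289)
T = 88/5 + 176*√2/5 (T = -44*(6/5 - ⅖*2² - ⅖*2*√2) = -44*(6/5 - ⅖*4 - 4*√2/5) = -44*(6/5 - 8/5 - 4*√2/5) = -44*(-⅖ - 4*√2/5) = 88/5 + 176*√2/5 ≈ 67.380)
T*F = (88/5 + 176*√2/5)*(-44396/190629) = -3906848/953145 - 7813696*√2/953145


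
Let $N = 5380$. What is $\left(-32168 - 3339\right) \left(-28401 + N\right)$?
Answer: $817406647$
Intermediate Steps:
$\left(-32168 - 3339\right) \left(-28401 + N\right) = \left(-32168 - 3339\right) \left(-28401 + 5380\right) = \left(-35507\right) \left(-23021\right) = 817406647$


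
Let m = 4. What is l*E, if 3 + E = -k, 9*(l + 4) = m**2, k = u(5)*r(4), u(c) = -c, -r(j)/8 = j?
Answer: 3260/9 ≈ 362.22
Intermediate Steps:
r(j) = -8*j
k = 160 (k = (-1*5)*(-8*4) = -5*(-32) = 160)
l = -20/9 (l = -4 + (1/9)*4**2 = -4 + (1/9)*16 = -4 + 16/9 = -20/9 ≈ -2.2222)
E = -163 (E = -3 - 1*160 = -3 - 160 = -163)
l*E = -20/9*(-163) = 3260/9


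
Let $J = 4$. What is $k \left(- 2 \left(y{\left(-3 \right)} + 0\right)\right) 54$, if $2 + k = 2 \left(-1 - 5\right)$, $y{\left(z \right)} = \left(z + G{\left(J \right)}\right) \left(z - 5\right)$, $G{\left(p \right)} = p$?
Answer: $-12096$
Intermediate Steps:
$y{\left(z \right)} = \left(-5 + z\right) \left(4 + z\right)$ ($y{\left(z \right)} = \left(z + 4\right) \left(z - 5\right) = \left(4 + z\right) \left(-5 + z\right) = \left(-5 + z\right) \left(4 + z\right)$)
$k = -14$ ($k = -2 + 2 \left(-1 - 5\right) = -2 + 2 \left(-6\right) = -2 - 12 = -14$)
$k \left(- 2 \left(y{\left(-3 \right)} + 0\right)\right) 54 = - 14 \left(- 2 \left(\left(-20 + \left(-3\right)^{2} - -3\right) + 0\right)\right) 54 = - 14 \left(- 2 \left(\left(-20 + 9 + 3\right) + 0\right)\right) 54 = - 14 \left(- 2 \left(-8 + 0\right)\right) 54 = - 14 \left(\left(-2\right) \left(-8\right)\right) 54 = \left(-14\right) 16 \cdot 54 = \left(-224\right) 54 = -12096$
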